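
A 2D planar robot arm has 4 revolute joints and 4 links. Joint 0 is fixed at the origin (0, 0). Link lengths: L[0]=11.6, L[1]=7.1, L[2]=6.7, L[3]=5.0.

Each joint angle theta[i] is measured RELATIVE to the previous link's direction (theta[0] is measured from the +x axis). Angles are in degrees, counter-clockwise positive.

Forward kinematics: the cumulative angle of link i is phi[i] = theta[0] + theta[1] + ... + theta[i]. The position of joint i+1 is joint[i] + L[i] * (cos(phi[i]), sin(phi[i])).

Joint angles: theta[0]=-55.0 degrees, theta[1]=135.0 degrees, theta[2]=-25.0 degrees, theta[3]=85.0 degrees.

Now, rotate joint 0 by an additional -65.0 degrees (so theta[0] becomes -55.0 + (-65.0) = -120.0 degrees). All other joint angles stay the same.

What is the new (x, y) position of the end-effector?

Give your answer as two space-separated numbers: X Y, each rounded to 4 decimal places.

joint[0] = (0.0000, 0.0000)  (base)
link 0: phi[0] = -120 = -120 deg
  cos(-120 deg) = -0.5000, sin(-120 deg) = -0.8660
  joint[1] = (0.0000, 0.0000) + 11.6 * (-0.5000, -0.8660) = (0.0000 + -5.8000, 0.0000 + -10.0459) = (-5.8000, -10.0459)
link 1: phi[1] = -120 + 135 = 15 deg
  cos(15 deg) = 0.9659, sin(15 deg) = 0.2588
  joint[2] = (-5.8000, -10.0459) + 7.1 * (0.9659, 0.2588) = (-5.8000 + 6.8581, -10.0459 + 1.8376) = (1.0581, -8.2083)
link 2: phi[2] = -120 + 135 + -25 = -10 deg
  cos(-10 deg) = 0.9848, sin(-10 deg) = -0.1736
  joint[3] = (1.0581, -8.2083) + 6.7 * (0.9848, -0.1736) = (1.0581 + 6.5982, -8.2083 + -1.1634) = (7.6563, -9.3717)
link 3: phi[3] = -120 + 135 + -25 + 85 = 75 deg
  cos(75 deg) = 0.2588, sin(75 deg) = 0.9659
  joint[4] = (7.6563, -9.3717) + 5 * (0.2588, 0.9659) = (7.6563 + 1.2941, -9.3717 + 4.8296) = (8.9504, -4.5421)
End effector: (8.9504, -4.5421)

Answer: 8.9504 -4.5421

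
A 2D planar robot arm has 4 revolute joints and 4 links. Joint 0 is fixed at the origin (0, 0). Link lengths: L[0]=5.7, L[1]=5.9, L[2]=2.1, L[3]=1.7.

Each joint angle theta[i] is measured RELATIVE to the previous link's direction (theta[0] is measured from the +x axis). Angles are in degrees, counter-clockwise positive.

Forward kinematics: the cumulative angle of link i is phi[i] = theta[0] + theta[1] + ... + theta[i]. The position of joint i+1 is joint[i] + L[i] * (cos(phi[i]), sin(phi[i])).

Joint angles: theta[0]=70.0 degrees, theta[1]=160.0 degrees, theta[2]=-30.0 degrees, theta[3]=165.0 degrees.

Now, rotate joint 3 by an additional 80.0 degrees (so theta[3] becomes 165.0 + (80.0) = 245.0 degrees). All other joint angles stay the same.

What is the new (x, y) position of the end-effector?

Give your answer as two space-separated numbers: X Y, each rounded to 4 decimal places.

joint[0] = (0.0000, 0.0000)  (base)
link 0: phi[0] = 70 = 70 deg
  cos(70 deg) = 0.3420, sin(70 deg) = 0.9397
  joint[1] = (0.0000, 0.0000) + 5.7 * (0.3420, 0.9397) = (0.0000 + 1.9495, 0.0000 + 5.3562) = (1.9495, 5.3562)
link 1: phi[1] = 70 + 160 = 230 deg
  cos(230 deg) = -0.6428, sin(230 deg) = -0.7660
  joint[2] = (1.9495, 5.3562) + 5.9 * (-0.6428, -0.7660) = (1.9495 + -3.7924, 5.3562 + -4.5197) = (-1.8429, 0.8366)
link 2: phi[2] = 70 + 160 + -30 = 200 deg
  cos(200 deg) = -0.9397, sin(200 deg) = -0.3420
  joint[3] = (-1.8429, 0.8366) + 2.1 * (-0.9397, -0.3420) = (-1.8429 + -1.9734, 0.8366 + -0.7182) = (-3.8163, 0.1183)
link 3: phi[3] = 70 + 160 + -30 + 245 = 445 deg
  cos(445 deg) = 0.0872, sin(445 deg) = 0.9962
  joint[4] = (-3.8163, 0.1183) + 1.7 * (0.0872, 0.9962) = (-3.8163 + 0.1482, 0.1183 + 1.6935) = (-3.6681, 1.8119)
End effector: (-3.6681, 1.8119)

Answer: -3.6681 1.8119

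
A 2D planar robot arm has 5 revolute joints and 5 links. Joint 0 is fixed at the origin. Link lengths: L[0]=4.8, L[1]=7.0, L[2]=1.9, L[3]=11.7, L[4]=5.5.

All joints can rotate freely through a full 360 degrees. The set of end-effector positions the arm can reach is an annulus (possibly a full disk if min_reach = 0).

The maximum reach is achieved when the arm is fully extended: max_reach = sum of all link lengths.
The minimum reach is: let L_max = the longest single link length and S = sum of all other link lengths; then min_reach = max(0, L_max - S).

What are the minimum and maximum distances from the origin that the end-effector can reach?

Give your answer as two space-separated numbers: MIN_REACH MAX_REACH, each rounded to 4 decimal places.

Link lengths: [4.8, 7.0, 1.9, 11.7, 5.5]
max_reach = 4.8 + 7 + 1.9 + 11.7 + 5.5 = 30.9
L_max = max([4.8, 7.0, 1.9, 11.7, 5.5]) = 11.7
S (sum of others) = 30.9 - 11.7 = 19.2
min_reach = max(0, 11.7 - 19.2) = max(0, -7.5) = 0

Answer: 0.0000 30.9000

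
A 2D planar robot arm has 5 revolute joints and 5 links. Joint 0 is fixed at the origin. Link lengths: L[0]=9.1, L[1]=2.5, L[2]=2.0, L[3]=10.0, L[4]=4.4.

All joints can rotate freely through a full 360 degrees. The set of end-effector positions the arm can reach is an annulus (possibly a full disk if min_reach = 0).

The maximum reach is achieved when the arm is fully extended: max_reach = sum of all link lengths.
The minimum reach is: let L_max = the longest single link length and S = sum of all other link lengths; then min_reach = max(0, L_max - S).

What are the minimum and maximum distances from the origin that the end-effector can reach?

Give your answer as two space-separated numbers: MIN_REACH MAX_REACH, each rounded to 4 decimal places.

Link lengths: [9.1, 2.5, 2.0, 10.0, 4.4]
max_reach = 9.1 + 2.5 + 2 + 10 + 4.4 = 28
L_max = max([9.1, 2.5, 2.0, 10.0, 4.4]) = 10
S (sum of others) = 28 - 10 = 18
min_reach = max(0, 10 - 18) = max(0, -8) = 0

Answer: 0.0000 28.0000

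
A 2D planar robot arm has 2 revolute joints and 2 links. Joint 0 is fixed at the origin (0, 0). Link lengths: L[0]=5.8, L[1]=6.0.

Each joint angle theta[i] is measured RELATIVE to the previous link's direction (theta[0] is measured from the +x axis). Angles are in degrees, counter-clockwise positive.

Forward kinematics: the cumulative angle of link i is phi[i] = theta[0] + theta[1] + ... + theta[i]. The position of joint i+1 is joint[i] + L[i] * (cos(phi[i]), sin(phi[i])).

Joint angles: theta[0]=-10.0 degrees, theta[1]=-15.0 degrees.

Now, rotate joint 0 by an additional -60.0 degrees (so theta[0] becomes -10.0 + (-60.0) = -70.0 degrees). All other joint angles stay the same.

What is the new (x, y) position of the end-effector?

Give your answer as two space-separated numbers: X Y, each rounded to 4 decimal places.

joint[0] = (0.0000, 0.0000)  (base)
link 0: phi[0] = -70 = -70 deg
  cos(-70 deg) = 0.3420, sin(-70 deg) = -0.9397
  joint[1] = (0.0000, 0.0000) + 5.8 * (0.3420, -0.9397) = (0.0000 + 1.9837, 0.0000 + -5.4502) = (1.9837, -5.4502)
link 1: phi[1] = -70 + -15 = -85 deg
  cos(-85 deg) = 0.0872, sin(-85 deg) = -0.9962
  joint[2] = (1.9837, -5.4502) + 6 * (0.0872, -0.9962) = (1.9837 + 0.5229, -5.4502 + -5.9772) = (2.5067, -11.4274)
End effector: (2.5067, -11.4274)

Answer: 2.5067 -11.4274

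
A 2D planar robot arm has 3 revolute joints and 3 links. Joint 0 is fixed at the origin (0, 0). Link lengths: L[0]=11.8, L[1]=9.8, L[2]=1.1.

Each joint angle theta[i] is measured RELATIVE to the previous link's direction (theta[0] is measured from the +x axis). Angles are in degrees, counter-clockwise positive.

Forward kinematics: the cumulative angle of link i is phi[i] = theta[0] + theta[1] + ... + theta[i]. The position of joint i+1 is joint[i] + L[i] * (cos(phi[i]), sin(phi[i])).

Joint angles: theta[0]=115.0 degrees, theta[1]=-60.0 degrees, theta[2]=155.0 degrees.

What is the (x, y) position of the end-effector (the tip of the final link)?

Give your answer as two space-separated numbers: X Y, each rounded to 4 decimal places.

joint[0] = (0.0000, 0.0000)  (base)
link 0: phi[0] = 115 = 115 deg
  cos(115 deg) = -0.4226, sin(115 deg) = 0.9063
  joint[1] = (0.0000, 0.0000) + 11.8 * (-0.4226, 0.9063) = (0.0000 + -4.9869, 0.0000 + 10.6944) = (-4.9869, 10.6944)
link 1: phi[1] = 115 + -60 = 55 deg
  cos(55 deg) = 0.5736, sin(55 deg) = 0.8192
  joint[2] = (-4.9869, 10.6944) + 9.8 * (0.5736, 0.8192) = (-4.9869 + 5.6210, 10.6944 + 8.0277) = (0.6342, 18.7221)
link 2: phi[2] = 115 + -60 + 155 = 210 deg
  cos(210 deg) = -0.8660, sin(210 deg) = -0.5000
  joint[3] = (0.6342, 18.7221) + 1.1 * (-0.8660, -0.5000) = (0.6342 + -0.9526, 18.7221 + -0.5500) = (-0.3185, 18.1721)
End effector: (-0.3185, 18.1721)

Answer: -0.3185 18.1721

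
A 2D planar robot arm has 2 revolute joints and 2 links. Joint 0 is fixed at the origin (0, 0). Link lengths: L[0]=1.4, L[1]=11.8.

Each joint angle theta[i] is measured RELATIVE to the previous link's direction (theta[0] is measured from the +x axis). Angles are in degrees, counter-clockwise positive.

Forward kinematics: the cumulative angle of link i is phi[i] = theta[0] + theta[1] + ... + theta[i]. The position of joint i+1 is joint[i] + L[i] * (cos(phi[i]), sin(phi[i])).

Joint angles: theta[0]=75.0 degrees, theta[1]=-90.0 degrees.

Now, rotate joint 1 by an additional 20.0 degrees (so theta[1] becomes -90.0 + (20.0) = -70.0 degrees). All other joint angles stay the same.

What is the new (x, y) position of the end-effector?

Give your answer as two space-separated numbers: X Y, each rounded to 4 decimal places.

joint[0] = (0.0000, 0.0000)  (base)
link 0: phi[0] = 75 = 75 deg
  cos(75 deg) = 0.2588, sin(75 deg) = 0.9659
  joint[1] = (0.0000, 0.0000) + 1.4 * (0.2588, 0.9659) = (0.0000 + 0.3623, 0.0000 + 1.3523) = (0.3623, 1.3523)
link 1: phi[1] = 75 + -70 = 5 deg
  cos(5 deg) = 0.9962, sin(5 deg) = 0.0872
  joint[2] = (0.3623, 1.3523) + 11.8 * (0.9962, 0.0872) = (0.3623 + 11.7551, 1.3523 + 1.0284) = (12.1174, 2.3807)
End effector: (12.1174, 2.3807)

Answer: 12.1174 2.3807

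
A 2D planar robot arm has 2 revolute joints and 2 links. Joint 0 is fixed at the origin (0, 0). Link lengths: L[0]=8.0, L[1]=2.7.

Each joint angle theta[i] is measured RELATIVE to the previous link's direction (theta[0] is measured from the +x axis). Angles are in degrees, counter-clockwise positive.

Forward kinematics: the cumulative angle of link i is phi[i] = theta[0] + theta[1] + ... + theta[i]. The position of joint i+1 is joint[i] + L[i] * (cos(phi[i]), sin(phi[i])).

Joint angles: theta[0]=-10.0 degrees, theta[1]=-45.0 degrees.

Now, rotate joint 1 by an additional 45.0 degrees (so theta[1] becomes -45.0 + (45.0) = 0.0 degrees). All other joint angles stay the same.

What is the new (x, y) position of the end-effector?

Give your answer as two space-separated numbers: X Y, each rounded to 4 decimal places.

joint[0] = (0.0000, 0.0000)  (base)
link 0: phi[0] = -10 = -10 deg
  cos(-10 deg) = 0.9848, sin(-10 deg) = -0.1736
  joint[1] = (0.0000, 0.0000) + 8 * (0.9848, -0.1736) = (0.0000 + 7.8785, 0.0000 + -1.3892) = (7.8785, -1.3892)
link 1: phi[1] = -10 + 0 = -10 deg
  cos(-10 deg) = 0.9848, sin(-10 deg) = -0.1736
  joint[2] = (7.8785, -1.3892) + 2.7 * (0.9848, -0.1736) = (7.8785 + 2.6590, -1.3892 + -0.4689) = (10.5374, -1.8580)
End effector: (10.5374, -1.8580)

Answer: 10.5374 -1.8580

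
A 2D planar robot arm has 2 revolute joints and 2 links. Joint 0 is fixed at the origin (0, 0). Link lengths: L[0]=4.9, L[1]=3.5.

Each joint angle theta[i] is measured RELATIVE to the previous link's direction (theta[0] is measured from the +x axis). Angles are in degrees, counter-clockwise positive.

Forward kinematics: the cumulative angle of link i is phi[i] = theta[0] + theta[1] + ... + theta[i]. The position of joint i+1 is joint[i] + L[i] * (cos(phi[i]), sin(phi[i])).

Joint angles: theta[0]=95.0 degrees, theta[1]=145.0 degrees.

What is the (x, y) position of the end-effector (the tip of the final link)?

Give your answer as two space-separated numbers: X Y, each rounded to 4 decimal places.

Answer: -2.1771 1.8503

Derivation:
joint[0] = (0.0000, 0.0000)  (base)
link 0: phi[0] = 95 = 95 deg
  cos(95 deg) = -0.0872, sin(95 deg) = 0.9962
  joint[1] = (0.0000, 0.0000) + 4.9 * (-0.0872, 0.9962) = (0.0000 + -0.4271, 0.0000 + 4.8814) = (-0.4271, 4.8814)
link 1: phi[1] = 95 + 145 = 240 deg
  cos(240 deg) = -0.5000, sin(240 deg) = -0.8660
  joint[2] = (-0.4271, 4.8814) + 3.5 * (-0.5000, -0.8660) = (-0.4271 + -1.7500, 4.8814 + -3.0311) = (-2.1771, 1.8503)
End effector: (-2.1771, 1.8503)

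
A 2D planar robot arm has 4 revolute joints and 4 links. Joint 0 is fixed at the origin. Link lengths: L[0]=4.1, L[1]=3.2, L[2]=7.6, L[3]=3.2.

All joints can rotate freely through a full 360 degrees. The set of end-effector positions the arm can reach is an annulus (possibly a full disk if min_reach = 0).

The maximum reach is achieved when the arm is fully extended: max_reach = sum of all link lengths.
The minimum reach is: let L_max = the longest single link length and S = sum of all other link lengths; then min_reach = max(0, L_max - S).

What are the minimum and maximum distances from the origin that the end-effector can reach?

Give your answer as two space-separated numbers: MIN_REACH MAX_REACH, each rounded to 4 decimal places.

Answer: 0.0000 18.1000

Derivation:
Link lengths: [4.1, 3.2, 7.6, 3.2]
max_reach = 4.1 + 3.2 + 7.6 + 3.2 = 18.1
L_max = max([4.1, 3.2, 7.6, 3.2]) = 7.6
S (sum of others) = 18.1 - 7.6 = 10.5
min_reach = max(0, 7.6 - 10.5) = max(0, -2.9) = 0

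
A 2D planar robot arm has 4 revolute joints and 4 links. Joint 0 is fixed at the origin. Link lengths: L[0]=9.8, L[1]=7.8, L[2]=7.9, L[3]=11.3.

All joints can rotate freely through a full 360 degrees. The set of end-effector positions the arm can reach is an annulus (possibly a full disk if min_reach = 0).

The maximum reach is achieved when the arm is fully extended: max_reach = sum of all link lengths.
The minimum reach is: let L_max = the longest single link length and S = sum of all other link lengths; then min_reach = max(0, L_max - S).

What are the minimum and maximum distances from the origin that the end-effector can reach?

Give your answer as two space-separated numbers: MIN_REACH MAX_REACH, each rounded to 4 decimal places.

Answer: 0.0000 36.8000

Derivation:
Link lengths: [9.8, 7.8, 7.9, 11.3]
max_reach = 9.8 + 7.8 + 7.9 + 11.3 = 36.8
L_max = max([9.8, 7.8, 7.9, 11.3]) = 11.3
S (sum of others) = 36.8 - 11.3 = 25.5
min_reach = max(0, 11.3 - 25.5) = max(0, -14.2) = 0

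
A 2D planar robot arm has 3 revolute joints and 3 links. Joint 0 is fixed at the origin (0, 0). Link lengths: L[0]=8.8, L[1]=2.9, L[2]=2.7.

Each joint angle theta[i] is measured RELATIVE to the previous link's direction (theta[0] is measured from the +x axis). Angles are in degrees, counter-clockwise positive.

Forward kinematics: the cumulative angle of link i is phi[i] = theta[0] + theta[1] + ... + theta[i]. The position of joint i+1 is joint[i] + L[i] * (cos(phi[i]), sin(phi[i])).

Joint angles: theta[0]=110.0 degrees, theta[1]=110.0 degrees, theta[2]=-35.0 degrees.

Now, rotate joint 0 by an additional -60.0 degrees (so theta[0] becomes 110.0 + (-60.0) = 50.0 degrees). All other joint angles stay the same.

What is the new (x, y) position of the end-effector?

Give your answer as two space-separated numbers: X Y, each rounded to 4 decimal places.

joint[0] = (0.0000, 0.0000)  (base)
link 0: phi[0] = 50 = 50 deg
  cos(50 deg) = 0.6428, sin(50 deg) = 0.7660
  joint[1] = (0.0000, 0.0000) + 8.8 * (0.6428, 0.7660) = (0.0000 + 5.6565, 0.0000 + 6.7412) = (5.6565, 6.7412)
link 1: phi[1] = 50 + 110 = 160 deg
  cos(160 deg) = -0.9397, sin(160 deg) = 0.3420
  joint[2] = (5.6565, 6.7412) + 2.9 * (-0.9397, 0.3420) = (5.6565 + -2.7251, 6.7412 + 0.9919) = (2.9314, 7.7330)
link 2: phi[2] = 50 + 110 + -35 = 125 deg
  cos(125 deg) = -0.5736, sin(125 deg) = 0.8192
  joint[3] = (2.9314, 7.7330) + 2.7 * (-0.5736, 0.8192) = (2.9314 + -1.5487, 7.7330 + 2.2117) = (1.3828, 9.9448)
End effector: (1.3828, 9.9448)

Answer: 1.3828 9.9448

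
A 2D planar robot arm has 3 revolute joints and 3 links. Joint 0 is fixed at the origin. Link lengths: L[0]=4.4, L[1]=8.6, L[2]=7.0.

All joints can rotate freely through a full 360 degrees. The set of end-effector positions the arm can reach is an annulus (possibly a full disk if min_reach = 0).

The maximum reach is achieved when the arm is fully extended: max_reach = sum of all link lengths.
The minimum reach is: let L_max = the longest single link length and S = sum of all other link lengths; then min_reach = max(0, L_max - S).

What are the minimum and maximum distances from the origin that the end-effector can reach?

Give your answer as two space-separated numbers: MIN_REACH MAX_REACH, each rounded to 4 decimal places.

Answer: 0.0000 20.0000

Derivation:
Link lengths: [4.4, 8.6, 7.0]
max_reach = 4.4 + 8.6 + 7 = 20
L_max = max([4.4, 8.6, 7.0]) = 8.6
S (sum of others) = 20 - 8.6 = 11.4
min_reach = max(0, 8.6 - 11.4) = max(0, -2.8) = 0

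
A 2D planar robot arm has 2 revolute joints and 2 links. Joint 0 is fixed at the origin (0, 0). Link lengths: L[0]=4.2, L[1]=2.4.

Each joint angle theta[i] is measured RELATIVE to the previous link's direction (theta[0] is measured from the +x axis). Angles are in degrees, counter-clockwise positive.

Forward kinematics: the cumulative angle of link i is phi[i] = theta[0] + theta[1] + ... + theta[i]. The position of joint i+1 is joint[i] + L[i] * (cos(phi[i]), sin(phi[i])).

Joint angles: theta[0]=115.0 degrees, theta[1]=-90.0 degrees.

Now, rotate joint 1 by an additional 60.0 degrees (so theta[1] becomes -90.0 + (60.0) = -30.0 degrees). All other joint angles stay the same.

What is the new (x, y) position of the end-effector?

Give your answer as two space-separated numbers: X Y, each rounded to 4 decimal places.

joint[0] = (0.0000, 0.0000)  (base)
link 0: phi[0] = 115 = 115 deg
  cos(115 deg) = -0.4226, sin(115 deg) = 0.9063
  joint[1] = (0.0000, 0.0000) + 4.2 * (-0.4226, 0.9063) = (0.0000 + -1.7750, 0.0000 + 3.8065) = (-1.7750, 3.8065)
link 1: phi[1] = 115 + -30 = 85 deg
  cos(85 deg) = 0.0872, sin(85 deg) = 0.9962
  joint[2] = (-1.7750, 3.8065) + 2.4 * (0.0872, 0.9962) = (-1.7750 + 0.2092, 3.8065 + 2.3909) = (-1.5658, 6.1974)
End effector: (-1.5658, 6.1974)

Answer: -1.5658 6.1974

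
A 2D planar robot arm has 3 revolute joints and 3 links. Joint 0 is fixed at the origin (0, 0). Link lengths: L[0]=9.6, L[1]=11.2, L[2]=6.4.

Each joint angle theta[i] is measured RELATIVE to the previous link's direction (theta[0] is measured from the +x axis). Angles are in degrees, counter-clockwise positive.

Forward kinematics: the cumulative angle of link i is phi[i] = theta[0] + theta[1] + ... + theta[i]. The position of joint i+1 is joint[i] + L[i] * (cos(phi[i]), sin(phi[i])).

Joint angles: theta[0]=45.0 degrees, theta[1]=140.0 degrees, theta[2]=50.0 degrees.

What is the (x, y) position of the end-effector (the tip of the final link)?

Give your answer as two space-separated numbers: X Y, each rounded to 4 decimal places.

joint[0] = (0.0000, 0.0000)  (base)
link 0: phi[0] = 45 = 45 deg
  cos(45 deg) = 0.7071, sin(45 deg) = 0.7071
  joint[1] = (0.0000, 0.0000) + 9.6 * (0.7071, 0.7071) = (0.0000 + 6.7882, 0.0000 + 6.7882) = (6.7882, 6.7882)
link 1: phi[1] = 45 + 140 = 185 deg
  cos(185 deg) = -0.9962, sin(185 deg) = -0.0872
  joint[2] = (6.7882, 6.7882) + 11.2 * (-0.9962, -0.0872) = (6.7882 + -11.1574, 6.7882 + -0.9761) = (-4.3692, 5.8121)
link 2: phi[2] = 45 + 140 + 50 = 235 deg
  cos(235 deg) = -0.5736, sin(235 deg) = -0.8192
  joint[3] = (-4.3692, 5.8121) + 6.4 * (-0.5736, -0.8192) = (-4.3692 + -3.6709, 5.8121 + -5.2426) = (-8.0400, 0.5695)
End effector: (-8.0400, 0.5695)

Answer: -8.0400 0.5695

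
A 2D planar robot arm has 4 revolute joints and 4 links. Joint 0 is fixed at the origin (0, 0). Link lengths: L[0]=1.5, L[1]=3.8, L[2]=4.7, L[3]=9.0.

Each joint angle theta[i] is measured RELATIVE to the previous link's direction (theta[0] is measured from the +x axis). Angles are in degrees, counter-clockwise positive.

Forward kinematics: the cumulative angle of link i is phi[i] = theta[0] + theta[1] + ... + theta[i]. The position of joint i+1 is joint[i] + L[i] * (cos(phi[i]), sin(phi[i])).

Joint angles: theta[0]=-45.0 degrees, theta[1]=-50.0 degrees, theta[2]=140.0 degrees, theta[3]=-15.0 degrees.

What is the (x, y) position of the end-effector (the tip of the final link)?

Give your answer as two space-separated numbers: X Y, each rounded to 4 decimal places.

joint[0] = (0.0000, 0.0000)  (base)
link 0: phi[0] = -45 = -45 deg
  cos(-45 deg) = 0.7071, sin(-45 deg) = -0.7071
  joint[1] = (0.0000, 0.0000) + 1.5 * (0.7071, -0.7071) = (0.0000 + 1.0607, 0.0000 + -1.0607) = (1.0607, -1.0607)
link 1: phi[1] = -45 + -50 = -95 deg
  cos(-95 deg) = -0.0872, sin(-95 deg) = -0.9962
  joint[2] = (1.0607, -1.0607) + 3.8 * (-0.0872, -0.9962) = (1.0607 + -0.3312, -1.0607 + -3.7855) = (0.7295, -4.8462)
link 2: phi[2] = -45 + -50 + 140 = 45 deg
  cos(45 deg) = 0.7071, sin(45 deg) = 0.7071
  joint[3] = (0.7295, -4.8462) + 4.7 * (0.7071, 0.7071) = (0.7295 + 3.3234, -4.8462 + 3.3234) = (4.0529, -1.5228)
link 3: phi[3] = -45 + -50 + 140 + -15 = 30 deg
  cos(30 deg) = 0.8660, sin(30 deg) = 0.5000
  joint[4] = (4.0529, -1.5228) + 9 * (0.8660, 0.5000) = (4.0529 + 7.7942, -1.5228 + 4.5000) = (11.8471, 2.9772)
End effector: (11.8471, 2.9772)

Answer: 11.8471 2.9772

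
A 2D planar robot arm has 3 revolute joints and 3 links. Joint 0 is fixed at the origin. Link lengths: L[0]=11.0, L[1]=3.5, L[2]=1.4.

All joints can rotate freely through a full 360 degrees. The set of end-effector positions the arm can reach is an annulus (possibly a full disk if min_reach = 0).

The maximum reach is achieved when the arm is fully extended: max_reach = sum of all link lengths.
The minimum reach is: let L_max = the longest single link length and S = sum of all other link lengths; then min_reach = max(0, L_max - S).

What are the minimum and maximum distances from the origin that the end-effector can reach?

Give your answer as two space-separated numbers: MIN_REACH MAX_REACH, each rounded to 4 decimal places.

Link lengths: [11.0, 3.5, 1.4]
max_reach = 11 + 3.5 + 1.4 = 15.9
L_max = max([11.0, 3.5, 1.4]) = 11
S (sum of others) = 15.9 - 11 = 4.9
min_reach = max(0, 11 - 4.9) = max(0, 6.1) = 6.1

Answer: 6.1000 15.9000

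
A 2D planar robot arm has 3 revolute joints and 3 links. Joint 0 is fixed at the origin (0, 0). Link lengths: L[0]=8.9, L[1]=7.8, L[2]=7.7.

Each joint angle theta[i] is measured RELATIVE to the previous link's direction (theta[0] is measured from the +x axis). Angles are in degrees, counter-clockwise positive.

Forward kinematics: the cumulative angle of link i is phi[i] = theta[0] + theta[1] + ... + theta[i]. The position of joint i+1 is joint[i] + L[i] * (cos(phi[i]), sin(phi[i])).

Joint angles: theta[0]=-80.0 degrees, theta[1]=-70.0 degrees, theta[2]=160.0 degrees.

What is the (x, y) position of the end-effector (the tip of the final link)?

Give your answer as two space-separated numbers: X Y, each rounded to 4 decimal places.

joint[0] = (0.0000, 0.0000)  (base)
link 0: phi[0] = -80 = -80 deg
  cos(-80 deg) = 0.1736, sin(-80 deg) = -0.9848
  joint[1] = (0.0000, 0.0000) + 8.9 * (0.1736, -0.9848) = (0.0000 + 1.5455, 0.0000 + -8.7648) = (1.5455, -8.7648)
link 1: phi[1] = -80 + -70 = -150 deg
  cos(-150 deg) = -0.8660, sin(-150 deg) = -0.5000
  joint[2] = (1.5455, -8.7648) + 7.8 * (-0.8660, -0.5000) = (1.5455 + -6.7550, -8.7648 + -3.9000) = (-5.2095, -12.6648)
link 2: phi[2] = -80 + -70 + 160 = 10 deg
  cos(10 deg) = 0.9848, sin(10 deg) = 0.1736
  joint[3] = (-5.2095, -12.6648) + 7.7 * (0.9848, 0.1736) = (-5.2095 + 7.5830, -12.6648 + 1.3371) = (2.3735, -11.3277)
End effector: (2.3735, -11.3277)

Answer: 2.3735 -11.3277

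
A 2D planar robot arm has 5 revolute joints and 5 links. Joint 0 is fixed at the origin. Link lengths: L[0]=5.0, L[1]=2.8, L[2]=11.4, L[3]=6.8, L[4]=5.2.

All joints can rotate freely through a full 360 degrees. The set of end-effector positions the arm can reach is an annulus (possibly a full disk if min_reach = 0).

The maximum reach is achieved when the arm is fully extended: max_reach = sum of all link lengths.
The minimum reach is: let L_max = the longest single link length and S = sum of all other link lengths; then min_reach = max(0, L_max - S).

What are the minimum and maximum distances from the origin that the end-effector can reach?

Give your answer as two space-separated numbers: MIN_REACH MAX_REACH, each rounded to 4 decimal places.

Answer: 0.0000 31.2000

Derivation:
Link lengths: [5.0, 2.8, 11.4, 6.8, 5.2]
max_reach = 5 + 2.8 + 11.4 + 6.8 + 5.2 = 31.2
L_max = max([5.0, 2.8, 11.4, 6.8, 5.2]) = 11.4
S (sum of others) = 31.2 - 11.4 = 19.8
min_reach = max(0, 11.4 - 19.8) = max(0, -8.4) = 0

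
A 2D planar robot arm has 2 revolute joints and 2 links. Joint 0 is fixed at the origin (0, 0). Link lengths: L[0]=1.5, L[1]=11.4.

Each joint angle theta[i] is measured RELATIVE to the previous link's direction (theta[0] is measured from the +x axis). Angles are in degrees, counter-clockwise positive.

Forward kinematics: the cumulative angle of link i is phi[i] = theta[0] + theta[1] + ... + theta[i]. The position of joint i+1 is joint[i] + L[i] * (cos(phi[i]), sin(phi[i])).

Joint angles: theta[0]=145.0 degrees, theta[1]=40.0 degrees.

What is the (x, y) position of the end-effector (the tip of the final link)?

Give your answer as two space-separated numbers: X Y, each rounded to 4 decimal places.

joint[0] = (0.0000, 0.0000)  (base)
link 0: phi[0] = 145 = 145 deg
  cos(145 deg) = -0.8192, sin(145 deg) = 0.5736
  joint[1] = (0.0000, 0.0000) + 1.5 * (-0.8192, 0.5736) = (0.0000 + -1.2287, 0.0000 + 0.8604) = (-1.2287, 0.8604)
link 1: phi[1] = 145 + 40 = 185 deg
  cos(185 deg) = -0.9962, sin(185 deg) = -0.0872
  joint[2] = (-1.2287, 0.8604) + 11.4 * (-0.9962, -0.0872) = (-1.2287 + -11.3566, 0.8604 + -0.9936) = (-12.5853, -0.1332)
End effector: (-12.5853, -0.1332)

Answer: -12.5853 -0.1332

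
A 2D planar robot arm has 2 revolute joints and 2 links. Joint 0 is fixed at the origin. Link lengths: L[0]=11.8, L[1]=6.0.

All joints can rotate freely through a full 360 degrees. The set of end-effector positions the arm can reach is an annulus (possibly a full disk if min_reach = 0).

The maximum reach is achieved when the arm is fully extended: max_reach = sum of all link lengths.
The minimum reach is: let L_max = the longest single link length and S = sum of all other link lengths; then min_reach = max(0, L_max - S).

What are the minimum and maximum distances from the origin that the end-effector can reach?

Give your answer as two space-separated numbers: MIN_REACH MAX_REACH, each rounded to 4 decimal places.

Answer: 5.8000 17.8000

Derivation:
Link lengths: [11.8, 6.0]
max_reach = 11.8 + 6 = 17.8
L_max = max([11.8, 6.0]) = 11.8
S (sum of others) = 17.8 - 11.8 = 6
min_reach = max(0, 11.8 - 6) = max(0, 5.8) = 5.8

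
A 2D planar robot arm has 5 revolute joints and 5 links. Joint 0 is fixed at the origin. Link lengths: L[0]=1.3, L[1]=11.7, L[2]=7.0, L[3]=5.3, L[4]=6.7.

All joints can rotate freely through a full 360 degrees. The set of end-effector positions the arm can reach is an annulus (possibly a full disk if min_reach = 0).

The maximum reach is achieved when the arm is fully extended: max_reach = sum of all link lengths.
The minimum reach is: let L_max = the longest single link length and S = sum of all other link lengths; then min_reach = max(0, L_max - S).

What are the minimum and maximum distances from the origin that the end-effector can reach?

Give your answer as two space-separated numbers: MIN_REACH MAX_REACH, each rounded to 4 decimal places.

Answer: 0.0000 32.0000

Derivation:
Link lengths: [1.3, 11.7, 7.0, 5.3, 6.7]
max_reach = 1.3 + 11.7 + 7 + 5.3 + 6.7 = 32
L_max = max([1.3, 11.7, 7.0, 5.3, 6.7]) = 11.7
S (sum of others) = 32 - 11.7 = 20.3
min_reach = max(0, 11.7 - 20.3) = max(0, -8.6) = 0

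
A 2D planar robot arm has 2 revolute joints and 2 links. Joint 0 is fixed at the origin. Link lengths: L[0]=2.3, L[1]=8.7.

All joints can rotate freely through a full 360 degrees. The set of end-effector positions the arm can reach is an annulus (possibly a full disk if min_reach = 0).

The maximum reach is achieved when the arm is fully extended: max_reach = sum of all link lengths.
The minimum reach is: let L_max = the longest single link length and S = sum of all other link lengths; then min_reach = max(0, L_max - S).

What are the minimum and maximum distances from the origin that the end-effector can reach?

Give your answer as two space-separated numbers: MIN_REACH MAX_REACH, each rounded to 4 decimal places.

Answer: 6.4000 11.0000

Derivation:
Link lengths: [2.3, 8.7]
max_reach = 2.3 + 8.7 = 11
L_max = max([2.3, 8.7]) = 8.7
S (sum of others) = 11 - 8.7 = 2.3
min_reach = max(0, 8.7 - 2.3) = max(0, 6.4) = 6.4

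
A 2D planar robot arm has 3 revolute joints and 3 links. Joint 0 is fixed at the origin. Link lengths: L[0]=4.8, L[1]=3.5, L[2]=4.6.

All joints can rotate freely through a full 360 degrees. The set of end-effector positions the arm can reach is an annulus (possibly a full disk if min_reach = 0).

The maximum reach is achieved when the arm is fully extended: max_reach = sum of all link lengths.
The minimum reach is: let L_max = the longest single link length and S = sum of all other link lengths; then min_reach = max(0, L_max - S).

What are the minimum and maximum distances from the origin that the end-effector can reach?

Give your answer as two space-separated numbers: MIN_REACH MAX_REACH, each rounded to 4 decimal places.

Link lengths: [4.8, 3.5, 4.6]
max_reach = 4.8 + 3.5 + 4.6 = 12.9
L_max = max([4.8, 3.5, 4.6]) = 4.8
S (sum of others) = 12.9 - 4.8 = 8.1
min_reach = max(0, 4.8 - 8.1) = max(0, -3.3) = 0

Answer: 0.0000 12.9000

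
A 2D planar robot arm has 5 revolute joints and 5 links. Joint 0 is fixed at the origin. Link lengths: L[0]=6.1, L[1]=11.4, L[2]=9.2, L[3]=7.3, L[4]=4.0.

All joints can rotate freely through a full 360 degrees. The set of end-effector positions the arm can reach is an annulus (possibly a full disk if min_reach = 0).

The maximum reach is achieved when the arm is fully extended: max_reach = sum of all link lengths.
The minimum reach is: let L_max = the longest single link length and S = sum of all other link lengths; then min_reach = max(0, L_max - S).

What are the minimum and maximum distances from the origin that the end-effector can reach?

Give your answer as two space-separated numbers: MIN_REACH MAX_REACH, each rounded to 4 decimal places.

Answer: 0.0000 38.0000

Derivation:
Link lengths: [6.1, 11.4, 9.2, 7.3, 4.0]
max_reach = 6.1 + 11.4 + 9.2 + 7.3 + 4 = 38
L_max = max([6.1, 11.4, 9.2, 7.3, 4.0]) = 11.4
S (sum of others) = 38 - 11.4 = 26.6
min_reach = max(0, 11.4 - 26.6) = max(0, -15.2) = 0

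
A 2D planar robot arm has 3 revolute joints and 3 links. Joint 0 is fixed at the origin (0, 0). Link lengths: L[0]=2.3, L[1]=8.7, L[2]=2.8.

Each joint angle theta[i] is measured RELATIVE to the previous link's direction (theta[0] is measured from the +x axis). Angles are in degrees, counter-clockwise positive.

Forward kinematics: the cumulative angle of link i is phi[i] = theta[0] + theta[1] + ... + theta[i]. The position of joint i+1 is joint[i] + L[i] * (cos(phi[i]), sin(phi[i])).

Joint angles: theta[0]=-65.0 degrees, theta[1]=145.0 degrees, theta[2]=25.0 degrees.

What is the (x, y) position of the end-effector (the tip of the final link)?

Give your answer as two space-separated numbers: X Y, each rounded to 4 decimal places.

joint[0] = (0.0000, 0.0000)  (base)
link 0: phi[0] = -65 = -65 deg
  cos(-65 deg) = 0.4226, sin(-65 deg) = -0.9063
  joint[1] = (0.0000, 0.0000) + 2.3 * (0.4226, -0.9063) = (0.0000 + 0.9720, 0.0000 + -2.0845) = (0.9720, -2.0845)
link 1: phi[1] = -65 + 145 = 80 deg
  cos(80 deg) = 0.1736, sin(80 deg) = 0.9848
  joint[2] = (0.9720, -2.0845) + 8.7 * (0.1736, 0.9848) = (0.9720 + 1.5107, -2.0845 + 8.5678) = (2.4828, 6.4833)
link 2: phi[2] = -65 + 145 + 25 = 105 deg
  cos(105 deg) = -0.2588, sin(105 deg) = 0.9659
  joint[3] = (2.4828, 6.4833) + 2.8 * (-0.2588, 0.9659) = (2.4828 + -0.7247, 6.4833 + 2.7046) = (1.7581, 9.1879)
End effector: (1.7581, 9.1879)

Answer: 1.7581 9.1879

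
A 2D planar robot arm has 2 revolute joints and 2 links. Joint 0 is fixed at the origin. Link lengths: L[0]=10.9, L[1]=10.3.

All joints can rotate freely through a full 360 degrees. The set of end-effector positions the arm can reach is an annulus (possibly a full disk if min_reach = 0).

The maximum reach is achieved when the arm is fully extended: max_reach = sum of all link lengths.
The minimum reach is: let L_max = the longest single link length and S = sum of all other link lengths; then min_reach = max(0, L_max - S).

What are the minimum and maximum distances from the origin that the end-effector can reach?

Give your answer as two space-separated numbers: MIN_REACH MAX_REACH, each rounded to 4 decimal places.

Link lengths: [10.9, 10.3]
max_reach = 10.9 + 10.3 = 21.2
L_max = max([10.9, 10.3]) = 10.9
S (sum of others) = 21.2 - 10.9 = 10.3
min_reach = max(0, 10.9 - 10.3) = max(0, 0.6) = 0.6

Answer: 0.6000 21.2000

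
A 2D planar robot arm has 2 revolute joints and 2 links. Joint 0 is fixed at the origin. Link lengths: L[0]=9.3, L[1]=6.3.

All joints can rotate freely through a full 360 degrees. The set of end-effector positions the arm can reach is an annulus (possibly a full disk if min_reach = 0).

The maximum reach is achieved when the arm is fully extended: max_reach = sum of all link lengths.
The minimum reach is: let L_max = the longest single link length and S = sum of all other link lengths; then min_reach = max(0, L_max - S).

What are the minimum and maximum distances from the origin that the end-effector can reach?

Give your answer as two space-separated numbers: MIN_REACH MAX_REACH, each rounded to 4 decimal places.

Link lengths: [9.3, 6.3]
max_reach = 9.3 + 6.3 = 15.6
L_max = max([9.3, 6.3]) = 9.3
S (sum of others) = 15.6 - 9.3 = 6.3
min_reach = max(0, 9.3 - 6.3) = max(0, 3) = 3

Answer: 3.0000 15.6000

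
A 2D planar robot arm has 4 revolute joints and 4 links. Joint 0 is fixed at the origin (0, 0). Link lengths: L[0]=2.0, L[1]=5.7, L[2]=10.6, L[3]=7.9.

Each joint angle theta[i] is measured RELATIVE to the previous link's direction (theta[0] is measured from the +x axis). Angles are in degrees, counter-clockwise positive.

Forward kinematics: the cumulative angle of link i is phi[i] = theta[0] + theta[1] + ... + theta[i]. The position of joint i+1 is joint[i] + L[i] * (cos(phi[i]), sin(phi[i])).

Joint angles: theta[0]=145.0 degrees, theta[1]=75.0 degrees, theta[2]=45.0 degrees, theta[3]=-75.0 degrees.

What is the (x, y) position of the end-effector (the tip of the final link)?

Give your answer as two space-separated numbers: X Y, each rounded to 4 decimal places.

joint[0] = (0.0000, 0.0000)  (base)
link 0: phi[0] = 145 = 145 deg
  cos(145 deg) = -0.8192, sin(145 deg) = 0.5736
  joint[1] = (0.0000, 0.0000) + 2 * (-0.8192, 0.5736) = (0.0000 + -1.6383, 0.0000 + 1.1472) = (-1.6383, 1.1472)
link 1: phi[1] = 145 + 75 = 220 deg
  cos(220 deg) = -0.7660, sin(220 deg) = -0.6428
  joint[2] = (-1.6383, 1.1472) + 5.7 * (-0.7660, -0.6428) = (-1.6383 + -4.3665, 1.1472 + -3.6639) = (-6.0048, -2.5167)
link 2: phi[2] = 145 + 75 + 45 = 265 deg
  cos(265 deg) = -0.0872, sin(265 deg) = -0.9962
  joint[3] = (-6.0048, -2.5167) + 10.6 * (-0.0872, -0.9962) = (-6.0048 + -0.9239, -2.5167 + -10.5597) = (-6.9286, -13.0764)
link 3: phi[3] = 145 + 75 + 45 + -75 = 190 deg
  cos(190 deg) = -0.9848, sin(190 deg) = -0.1736
  joint[4] = (-6.9286, -13.0764) + 7.9 * (-0.9848, -0.1736) = (-6.9286 + -7.7800, -13.0764 + -1.3718) = (-14.7086, -14.4482)
End effector: (-14.7086, -14.4482)

Answer: -14.7086 -14.4482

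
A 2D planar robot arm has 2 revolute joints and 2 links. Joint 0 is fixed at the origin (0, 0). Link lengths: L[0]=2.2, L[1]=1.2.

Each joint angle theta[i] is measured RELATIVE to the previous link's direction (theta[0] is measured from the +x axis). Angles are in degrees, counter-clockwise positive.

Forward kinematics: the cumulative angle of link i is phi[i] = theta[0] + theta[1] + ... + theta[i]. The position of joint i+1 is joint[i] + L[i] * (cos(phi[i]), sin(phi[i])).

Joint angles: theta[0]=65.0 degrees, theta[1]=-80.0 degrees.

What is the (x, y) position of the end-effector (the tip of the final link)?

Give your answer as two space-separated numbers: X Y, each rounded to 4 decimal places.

joint[0] = (0.0000, 0.0000)  (base)
link 0: phi[0] = 65 = 65 deg
  cos(65 deg) = 0.4226, sin(65 deg) = 0.9063
  joint[1] = (0.0000, 0.0000) + 2.2 * (0.4226, 0.9063) = (0.0000 + 0.9298, 0.0000 + 1.9939) = (0.9298, 1.9939)
link 1: phi[1] = 65 + -80 = -15 deg
  cos(-15 deg) = 0.9659, sin(-15 deg) = -0.2588
  joint[2] = (0.9298, 1.9939) + 1.2 * (0.9659, -0.2588) = (0.9298 + 1.1591, 1.9939 + -0.3106) = (2.0889, 1.6833)
End effector: (2.0889, 1.6833)

Answer: 2.0889 1.6833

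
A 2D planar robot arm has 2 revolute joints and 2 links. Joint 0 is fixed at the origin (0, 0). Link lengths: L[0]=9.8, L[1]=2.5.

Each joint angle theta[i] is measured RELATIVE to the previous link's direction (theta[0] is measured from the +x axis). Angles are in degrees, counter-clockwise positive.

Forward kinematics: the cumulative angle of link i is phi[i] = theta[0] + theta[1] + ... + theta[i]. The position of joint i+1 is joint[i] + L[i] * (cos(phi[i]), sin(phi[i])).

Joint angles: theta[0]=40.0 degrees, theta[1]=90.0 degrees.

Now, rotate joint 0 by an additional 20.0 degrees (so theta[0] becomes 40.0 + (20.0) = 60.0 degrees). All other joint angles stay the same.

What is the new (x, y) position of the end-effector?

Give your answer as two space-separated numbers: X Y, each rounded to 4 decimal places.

joint[0] = (0.0000, 0.0000)  (base)
link 0: phi[0] = 60 = 60 deg
  cos(60 deg) = 0.5000, sin(60 deg) = 0.8660
  joint[1] = (0.0000, 0.0000) + 9.8 * (0.5000, 0.8660) = (0.0000 + 4.9000, 0.0000 + 8.4870) = (4.9000, 8.4870)
link 1: phi[1] = 60 + 90 = 150 deg
  cos(150 deg) = -0.8660, sin(150 deg) = 0.5000
  joint[2] = (4.9000, 8.4870) + 2.5 * (-0.8660, 0.5000) = (4.9000 + -2.1651, 8.4870 + 1.2500) = (2.7349, 9.7370)
End effector: (2.7349, 9.7370)

Answer: 2.7349 9.7370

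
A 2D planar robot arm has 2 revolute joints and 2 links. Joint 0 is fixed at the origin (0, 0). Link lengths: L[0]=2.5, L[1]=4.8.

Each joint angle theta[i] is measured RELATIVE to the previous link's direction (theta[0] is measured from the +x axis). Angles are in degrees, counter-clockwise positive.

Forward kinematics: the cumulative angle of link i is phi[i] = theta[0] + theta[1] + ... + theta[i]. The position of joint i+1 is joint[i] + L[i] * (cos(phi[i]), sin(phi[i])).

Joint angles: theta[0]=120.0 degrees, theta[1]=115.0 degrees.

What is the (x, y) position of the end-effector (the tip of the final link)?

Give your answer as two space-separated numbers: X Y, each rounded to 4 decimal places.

Answer: -4.0032 -1.7669

Derivation:
joint[0] = (0.0000, 0.0000)  (base)
link 0: phi[0] = 120 = 120 deg
  cos(120 deg) = -0.5000, sin(120 deg) = 0.8660
  joint[1] = (0.0000, 0.0000) + 2.5 * (-0.5000, 0.8660) = (0.0000 + -1.2500, 0.0000 + 2.1651) = (-1.2500, 2.1651)
link 1: phi[1] = 120 + 115 = 235 deg
  cos(235 deg) = -0.5736, sin(235 deg) = -0.8192
  joint[2] = (-1.2500, 2.1651) + 4.8 * (-0.5736, -0.8192) = (-1.2500 + -2.7532, 2.1651 + -3.9319) = (-4.0032, -1.7669)
End effector: (-4.0032, -1.7669)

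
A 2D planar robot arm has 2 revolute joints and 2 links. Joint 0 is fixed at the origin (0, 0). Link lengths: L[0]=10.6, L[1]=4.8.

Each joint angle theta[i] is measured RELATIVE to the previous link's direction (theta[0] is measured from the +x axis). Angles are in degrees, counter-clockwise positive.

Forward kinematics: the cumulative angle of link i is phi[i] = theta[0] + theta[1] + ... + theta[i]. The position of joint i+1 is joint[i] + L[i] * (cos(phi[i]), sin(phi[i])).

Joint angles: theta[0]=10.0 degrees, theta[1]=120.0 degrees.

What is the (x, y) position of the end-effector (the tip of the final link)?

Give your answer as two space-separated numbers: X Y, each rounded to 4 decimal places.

Answer: 7.3536 5.5177

Derivation:
joint[0] = (0.0000, 0.0000)  (base)
link 0: phi[0] = 10 = 10 deg
  cos(10 deg) = 0.9848, sin(10 deg) = 0.1736
  joint[1] = (0.0000, 0.0000) + 10.6 * (0.9848, 0.1736) = (0.0000 + 10.4390, 0.0000 + 1.8407) = (10.4390, 1.8407)
link 1: phi[1] = 10 + 120 = 130 deg
  cos(130 deg) = -0.6428, sin(130 deg) = 0.7660
  joint[2] = (10.4390, 1.8407) + 4.8 * (-0.6428, 0.7660) = (10.4390 + -3.0854, 1.8407 + 3.6770) = (7.3536, 5.5177)
End effector: (7.3536, 5.5177)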